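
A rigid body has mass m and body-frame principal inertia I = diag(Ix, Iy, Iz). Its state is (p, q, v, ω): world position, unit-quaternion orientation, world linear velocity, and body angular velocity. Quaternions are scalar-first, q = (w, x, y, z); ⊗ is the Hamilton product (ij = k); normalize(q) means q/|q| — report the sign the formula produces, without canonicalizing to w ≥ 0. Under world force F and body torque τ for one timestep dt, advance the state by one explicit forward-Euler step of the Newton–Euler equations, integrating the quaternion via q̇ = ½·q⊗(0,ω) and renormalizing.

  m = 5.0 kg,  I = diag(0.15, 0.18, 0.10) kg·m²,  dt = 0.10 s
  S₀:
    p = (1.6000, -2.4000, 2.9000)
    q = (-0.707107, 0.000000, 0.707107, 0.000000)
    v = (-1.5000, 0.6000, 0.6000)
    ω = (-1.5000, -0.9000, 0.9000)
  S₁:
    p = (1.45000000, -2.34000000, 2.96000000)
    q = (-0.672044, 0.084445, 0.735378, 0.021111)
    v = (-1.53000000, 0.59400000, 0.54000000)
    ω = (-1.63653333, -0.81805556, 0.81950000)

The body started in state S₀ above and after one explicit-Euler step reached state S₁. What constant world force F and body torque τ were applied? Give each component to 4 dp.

Δv = v₁−v₀ = (-0.03000000, -0.00600000, -0.06000000)
applied force F = (-1.5000, -0.3000, -3.0000)
Δω = ω₁−ω₀ = (-0.13653333, 0.08194444, -0.08050000)
precession coupling = (0.0648, -0.0675, 0.0405)
τ = I·(Δω/dt) + ω₀×(Iω₀) = (-0.1400, 0.0800, -0.0400)

F = (-1.5000, -0.3000, -3.0000)
τ = (-0.1400, 0.0800, -0.0400)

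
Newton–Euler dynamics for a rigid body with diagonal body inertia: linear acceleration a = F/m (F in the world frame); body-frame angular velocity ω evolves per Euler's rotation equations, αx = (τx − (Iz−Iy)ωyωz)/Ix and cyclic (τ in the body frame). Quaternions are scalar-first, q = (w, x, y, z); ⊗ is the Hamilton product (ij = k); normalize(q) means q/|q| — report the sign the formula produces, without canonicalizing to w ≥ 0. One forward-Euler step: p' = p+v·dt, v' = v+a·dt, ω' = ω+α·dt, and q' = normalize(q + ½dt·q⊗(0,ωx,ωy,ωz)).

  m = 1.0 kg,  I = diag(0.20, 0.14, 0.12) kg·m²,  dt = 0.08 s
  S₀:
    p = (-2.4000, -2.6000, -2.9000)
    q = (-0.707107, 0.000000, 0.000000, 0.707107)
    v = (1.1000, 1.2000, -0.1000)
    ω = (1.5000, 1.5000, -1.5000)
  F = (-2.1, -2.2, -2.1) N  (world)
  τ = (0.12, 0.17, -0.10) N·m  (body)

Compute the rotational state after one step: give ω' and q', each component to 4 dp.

ω' = (1.5300, 1.7000, -1.4767)
q' = (-0.6611, -0.0844, 0.0000, 0.7455)

gyro term ω×Iω = (0.0450, -0.1800, -0.1350)
(τ − ω×Iω)/I = (0.3750, 2.5000, 0.2917)
ω' = ω + α·dt = (1.5300, 1.7000, -1.4767)
Hamilton product q⊗(0,ω) = (1.0606605, -2.1213210, 0.0000000, 1.0606605)
q' = normalize(q + ½dt·q⊗(0,ω)) = (-0.6611, -0.0844, 0.0000, 0.7455)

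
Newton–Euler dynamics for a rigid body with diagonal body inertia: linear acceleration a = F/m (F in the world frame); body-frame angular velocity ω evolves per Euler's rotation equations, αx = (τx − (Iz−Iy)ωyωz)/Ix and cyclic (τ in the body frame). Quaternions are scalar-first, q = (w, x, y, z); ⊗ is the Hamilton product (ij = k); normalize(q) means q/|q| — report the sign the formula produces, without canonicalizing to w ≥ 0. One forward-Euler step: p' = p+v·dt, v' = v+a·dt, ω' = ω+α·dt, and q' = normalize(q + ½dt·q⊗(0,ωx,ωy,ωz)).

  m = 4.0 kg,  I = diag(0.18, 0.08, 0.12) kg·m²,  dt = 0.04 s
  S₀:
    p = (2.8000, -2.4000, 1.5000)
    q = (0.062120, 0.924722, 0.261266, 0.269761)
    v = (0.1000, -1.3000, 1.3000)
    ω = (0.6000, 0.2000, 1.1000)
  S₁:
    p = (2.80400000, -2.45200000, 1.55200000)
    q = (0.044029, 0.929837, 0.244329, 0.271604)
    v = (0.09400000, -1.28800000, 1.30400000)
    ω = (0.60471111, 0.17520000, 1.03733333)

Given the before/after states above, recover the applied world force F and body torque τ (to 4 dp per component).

velocity change Δv = (-0.00600000, 0.01200000, 0.00400000)
F = m·Δv/dt = (-0.6000, 1.2000, 0.4000)
Δω = ω₁−ω₀ = (0.00471111, -0.02480000, -0.06266667)
precession coupling = (0.0088, 0.0396, -0.0120)
applied torque τ = (0.0300, -0.0100, -0.2000)

F = (-0.6000, 1.2000, 0.4000)
τ = (0.0300, -0.0100, -0.2000)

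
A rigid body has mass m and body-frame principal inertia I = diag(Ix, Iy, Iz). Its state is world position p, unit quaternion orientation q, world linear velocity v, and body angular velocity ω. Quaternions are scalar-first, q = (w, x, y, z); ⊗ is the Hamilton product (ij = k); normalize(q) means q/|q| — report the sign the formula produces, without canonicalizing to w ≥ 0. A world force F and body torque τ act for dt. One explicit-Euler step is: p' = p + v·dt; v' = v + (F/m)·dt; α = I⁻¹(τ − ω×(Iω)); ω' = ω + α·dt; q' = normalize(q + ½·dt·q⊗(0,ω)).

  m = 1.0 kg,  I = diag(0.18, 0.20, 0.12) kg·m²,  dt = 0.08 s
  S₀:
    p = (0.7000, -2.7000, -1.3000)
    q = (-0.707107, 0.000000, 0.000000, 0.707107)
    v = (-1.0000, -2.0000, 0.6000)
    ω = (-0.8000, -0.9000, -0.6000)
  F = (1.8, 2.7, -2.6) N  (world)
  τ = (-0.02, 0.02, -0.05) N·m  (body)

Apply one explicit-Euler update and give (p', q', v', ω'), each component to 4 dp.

p + v·dt = (0.6200, -2.8600, -1.2520)
v' = v + a·dt = (-0.8560, -1.7840, 0.3920)
(τ − ω×Iω)/I = (0.1289, -0.0440, -0.5367)
ω + α·dt = (-0.7897, -0.9035, -0.6429)
2q̇ = q⊗(0,ω) = (0.4242642, 1.2020819, 0.0707107, 0.4242642)
q + ½dt·q⊗(0,ω), renormalized = (-0.6891, 0.0480, 0.0028, 0.7230)

p' = (0.6200, -2.8600, -1.2520)
q' = (-0.6891, 0.0480, 0.0028, 0.7230)
v' = (-0.8560, -1.7840, 0.3920)
ω' = (-0.7897, -0.9035, -0.6429)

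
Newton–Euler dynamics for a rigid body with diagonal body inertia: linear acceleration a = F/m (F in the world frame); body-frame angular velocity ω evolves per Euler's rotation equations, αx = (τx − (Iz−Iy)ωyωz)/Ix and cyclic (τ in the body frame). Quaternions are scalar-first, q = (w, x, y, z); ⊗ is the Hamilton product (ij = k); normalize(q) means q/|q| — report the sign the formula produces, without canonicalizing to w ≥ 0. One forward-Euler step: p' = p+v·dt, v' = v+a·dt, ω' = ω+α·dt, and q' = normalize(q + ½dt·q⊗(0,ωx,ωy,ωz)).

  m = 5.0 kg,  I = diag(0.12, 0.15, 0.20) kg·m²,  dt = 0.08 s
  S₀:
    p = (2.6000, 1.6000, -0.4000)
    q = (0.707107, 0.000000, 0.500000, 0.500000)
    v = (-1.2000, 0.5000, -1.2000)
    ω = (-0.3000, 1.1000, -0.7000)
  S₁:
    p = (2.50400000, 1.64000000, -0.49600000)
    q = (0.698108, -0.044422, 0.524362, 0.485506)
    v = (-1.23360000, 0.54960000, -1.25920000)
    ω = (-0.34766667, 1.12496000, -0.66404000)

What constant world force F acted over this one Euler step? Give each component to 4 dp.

velocity change Δv = (-0.03360000, 0.04960000, -0.05920000)
F = m·Δv/dt = (-2.1000, 3.1000, -3.7000)

F = (-2.1000, 3.1000, -3.7000)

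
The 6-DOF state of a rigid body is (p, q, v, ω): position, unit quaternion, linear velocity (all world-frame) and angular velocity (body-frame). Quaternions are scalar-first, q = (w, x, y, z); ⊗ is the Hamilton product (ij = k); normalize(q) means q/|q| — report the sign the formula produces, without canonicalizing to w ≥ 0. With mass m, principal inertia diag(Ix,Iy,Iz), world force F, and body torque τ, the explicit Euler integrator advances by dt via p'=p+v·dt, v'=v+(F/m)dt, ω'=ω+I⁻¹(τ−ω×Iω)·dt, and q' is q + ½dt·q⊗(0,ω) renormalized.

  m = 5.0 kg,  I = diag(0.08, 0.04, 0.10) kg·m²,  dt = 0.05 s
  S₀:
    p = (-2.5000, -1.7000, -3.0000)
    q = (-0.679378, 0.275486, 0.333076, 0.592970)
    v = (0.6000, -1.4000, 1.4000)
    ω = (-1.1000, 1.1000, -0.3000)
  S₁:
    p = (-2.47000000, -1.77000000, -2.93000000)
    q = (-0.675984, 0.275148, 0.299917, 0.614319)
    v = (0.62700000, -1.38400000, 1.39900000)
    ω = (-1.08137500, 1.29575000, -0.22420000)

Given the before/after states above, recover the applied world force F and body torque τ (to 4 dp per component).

Δv = v₁−v₀ = (0.02700000, 0.01600000, -0.00100000)
applied force F = (2.7000, 1.6000, -0.1000)
Δω = ω₁−ω₀ = (0.01862500, 0.19575000, 0.07580000)
ω₀×(Iω₀) = (-0.0198, -0.0066, 0.0484)
I·α + gyro = (0.0100, 0.1500, 0.2000)

F = (2.7000, 1.6000, -0.1000)
τ = (0.0100, 0.1500, 0.2000)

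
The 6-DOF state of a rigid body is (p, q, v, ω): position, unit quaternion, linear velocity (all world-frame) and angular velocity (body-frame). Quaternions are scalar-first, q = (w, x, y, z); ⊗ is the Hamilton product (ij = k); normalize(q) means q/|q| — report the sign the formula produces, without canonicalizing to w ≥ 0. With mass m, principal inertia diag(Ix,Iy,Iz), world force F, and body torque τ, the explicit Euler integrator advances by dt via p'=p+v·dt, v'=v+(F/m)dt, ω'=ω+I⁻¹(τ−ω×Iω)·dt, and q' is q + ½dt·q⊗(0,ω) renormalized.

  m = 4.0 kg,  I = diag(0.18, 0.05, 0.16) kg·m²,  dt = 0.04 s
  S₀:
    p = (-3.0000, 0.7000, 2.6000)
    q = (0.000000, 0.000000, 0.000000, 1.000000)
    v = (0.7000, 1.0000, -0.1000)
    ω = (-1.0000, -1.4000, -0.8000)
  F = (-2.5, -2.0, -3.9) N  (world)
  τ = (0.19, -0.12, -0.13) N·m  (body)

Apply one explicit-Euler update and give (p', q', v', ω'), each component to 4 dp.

p' = (-2.9720, 0.7400, 2.5960)
q' = (0.0160, 0.0280, -0.0200, 0.9993)
v' = (0.6750, 0.9800, -0.1390)
ω' = (-0.9852, -1.5088, -0.7870)

ω×(Iω) gyroscopic = (0.1232, 0.0160, -0.1820)
(τ − ω×Iω)/I = (0.3711, -2.7200, 0.3250)
ω' = ω + α·dt = (-0.9852, -1.5088, -0.7870)
2q̇ = q⊗(0,ω) = (0.8000000, 1.4000000, -1.0000000, 0.0000000)
q' = normalize(q + ½dt·q⊗(0,ω)) = (0.0160, 0.0280, -0.0200, 0.9993)
new position p' = (-2.9720, 0.7400, 2.5960)
v' = v + a·dt = (0.6750, 0.9800, -0.1390)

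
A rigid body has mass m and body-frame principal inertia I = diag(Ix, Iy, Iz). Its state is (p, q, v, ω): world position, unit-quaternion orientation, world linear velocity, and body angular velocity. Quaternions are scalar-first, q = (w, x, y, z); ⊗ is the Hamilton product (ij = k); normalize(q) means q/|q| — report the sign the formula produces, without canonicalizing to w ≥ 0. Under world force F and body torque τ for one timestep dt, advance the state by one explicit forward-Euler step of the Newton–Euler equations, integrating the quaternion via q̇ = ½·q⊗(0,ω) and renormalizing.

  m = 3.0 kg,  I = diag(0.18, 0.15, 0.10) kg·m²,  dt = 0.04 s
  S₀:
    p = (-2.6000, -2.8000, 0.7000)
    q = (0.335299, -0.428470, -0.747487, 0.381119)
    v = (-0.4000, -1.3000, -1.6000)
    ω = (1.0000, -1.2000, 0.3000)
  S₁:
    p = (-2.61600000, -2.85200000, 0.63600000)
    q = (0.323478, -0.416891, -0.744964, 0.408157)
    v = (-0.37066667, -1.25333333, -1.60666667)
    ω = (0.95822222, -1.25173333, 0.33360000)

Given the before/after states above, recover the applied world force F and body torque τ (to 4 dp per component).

F = (2.2000, 3.5000, -0.5000)
τ = (-0.1700, -0.1700, 0.1200)

Δω = ω₁−ω₀ = (-0.04177778, -0.05173333, 0.03360000)
τ = I·(Δω/dt) + ω₀×(Iω₀) = (-0.1700, -0.1700, 0.1200)
v₁ − v₀ = (0.02933333, 0.04666667, -0.00666667)
F = m·Δv/dt = (2.2000, 3.5000, -0.5000)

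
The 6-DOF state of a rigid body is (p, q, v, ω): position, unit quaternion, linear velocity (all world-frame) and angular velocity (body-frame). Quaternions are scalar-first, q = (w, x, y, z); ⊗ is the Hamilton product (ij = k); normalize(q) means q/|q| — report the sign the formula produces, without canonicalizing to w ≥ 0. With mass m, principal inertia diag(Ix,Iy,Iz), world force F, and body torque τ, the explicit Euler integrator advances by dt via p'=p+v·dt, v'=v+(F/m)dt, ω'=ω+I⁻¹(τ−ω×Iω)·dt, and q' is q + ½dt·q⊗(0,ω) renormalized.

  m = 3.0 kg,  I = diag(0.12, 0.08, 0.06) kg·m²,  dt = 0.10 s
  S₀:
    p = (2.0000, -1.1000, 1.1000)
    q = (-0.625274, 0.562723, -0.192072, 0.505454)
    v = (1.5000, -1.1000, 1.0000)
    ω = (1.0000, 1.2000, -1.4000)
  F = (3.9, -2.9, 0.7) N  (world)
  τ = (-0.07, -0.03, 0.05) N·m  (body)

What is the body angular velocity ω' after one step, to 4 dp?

ω×(Iω) gyroscopic = (0.0336, -0.0840, -0.0480)
(τ − ω×Iω)/I = (-0.8633, 0.6750, 1.6333)
ω + α·dt = (0.9137, 1.2675, -1.2367)

ω' = (0.9137, 1.2675, -1.2367)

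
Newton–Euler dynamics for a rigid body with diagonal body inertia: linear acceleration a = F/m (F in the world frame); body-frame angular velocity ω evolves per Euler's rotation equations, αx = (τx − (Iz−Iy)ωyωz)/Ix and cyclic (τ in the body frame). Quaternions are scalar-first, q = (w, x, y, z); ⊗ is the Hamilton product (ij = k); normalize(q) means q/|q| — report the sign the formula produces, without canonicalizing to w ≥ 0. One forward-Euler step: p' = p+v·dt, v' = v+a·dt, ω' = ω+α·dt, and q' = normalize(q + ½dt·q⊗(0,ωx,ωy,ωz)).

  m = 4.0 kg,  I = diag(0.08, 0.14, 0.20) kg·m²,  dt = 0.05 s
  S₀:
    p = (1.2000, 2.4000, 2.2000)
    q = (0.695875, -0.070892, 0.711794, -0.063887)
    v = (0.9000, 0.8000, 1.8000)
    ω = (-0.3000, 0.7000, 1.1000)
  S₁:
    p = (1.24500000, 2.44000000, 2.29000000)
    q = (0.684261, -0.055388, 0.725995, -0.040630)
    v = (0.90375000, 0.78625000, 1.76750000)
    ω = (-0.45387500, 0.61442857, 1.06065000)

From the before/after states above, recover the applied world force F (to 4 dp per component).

Δv = v₁−v₀ = (0.00375000, -0.01375000, -0.03250000)
m·(v₁−v₀)/dt = (0.3000, -1.1000, -2.6000)

F = (0.3000, -1.1000, -2.6000)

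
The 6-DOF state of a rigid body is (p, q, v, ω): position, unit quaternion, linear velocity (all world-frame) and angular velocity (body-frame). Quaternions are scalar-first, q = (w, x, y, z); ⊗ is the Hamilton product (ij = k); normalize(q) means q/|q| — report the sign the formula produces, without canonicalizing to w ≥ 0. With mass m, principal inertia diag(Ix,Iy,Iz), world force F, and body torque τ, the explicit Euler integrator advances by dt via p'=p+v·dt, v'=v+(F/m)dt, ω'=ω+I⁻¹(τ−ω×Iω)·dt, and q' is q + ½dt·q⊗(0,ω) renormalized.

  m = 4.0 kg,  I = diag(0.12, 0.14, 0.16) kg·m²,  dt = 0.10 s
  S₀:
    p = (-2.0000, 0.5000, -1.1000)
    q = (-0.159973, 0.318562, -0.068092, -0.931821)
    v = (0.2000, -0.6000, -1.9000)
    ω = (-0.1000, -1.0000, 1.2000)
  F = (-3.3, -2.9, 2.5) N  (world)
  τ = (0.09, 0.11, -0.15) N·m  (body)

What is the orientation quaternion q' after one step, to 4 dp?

2q̇ = q⊗(0,ω) = (1.0819494, -0.9975341, -0.1291193, -0.5173388)
updated quaternion q' = (-0.1056, 0.2679, -0.0743, -0.9548)

q' = (-0.1056, 0.2679, -0.0743, -0.9548)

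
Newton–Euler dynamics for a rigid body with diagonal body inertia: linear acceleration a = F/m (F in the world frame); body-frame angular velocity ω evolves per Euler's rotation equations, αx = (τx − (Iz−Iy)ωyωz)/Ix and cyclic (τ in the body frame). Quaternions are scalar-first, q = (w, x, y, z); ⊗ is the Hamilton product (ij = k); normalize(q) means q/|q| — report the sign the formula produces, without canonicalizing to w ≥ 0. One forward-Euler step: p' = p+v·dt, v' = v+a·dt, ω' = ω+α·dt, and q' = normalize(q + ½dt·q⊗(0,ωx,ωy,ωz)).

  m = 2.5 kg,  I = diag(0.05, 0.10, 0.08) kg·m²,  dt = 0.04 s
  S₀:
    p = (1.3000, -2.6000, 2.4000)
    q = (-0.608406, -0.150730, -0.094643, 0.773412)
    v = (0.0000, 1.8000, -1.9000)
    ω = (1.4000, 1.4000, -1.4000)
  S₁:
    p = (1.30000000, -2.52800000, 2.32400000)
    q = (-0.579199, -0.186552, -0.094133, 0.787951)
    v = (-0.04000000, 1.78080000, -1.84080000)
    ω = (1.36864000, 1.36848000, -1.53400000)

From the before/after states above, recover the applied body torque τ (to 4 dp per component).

τ = (0.0000, -0.0200, -0.1700)

ω₁ − ω₀ = (-0.03136000, -0.03152000, -0.13400000)
τ = I·(Δω/dt) + ω₀×(Iω₀) = (0.0000, -0.0200, -0.1700)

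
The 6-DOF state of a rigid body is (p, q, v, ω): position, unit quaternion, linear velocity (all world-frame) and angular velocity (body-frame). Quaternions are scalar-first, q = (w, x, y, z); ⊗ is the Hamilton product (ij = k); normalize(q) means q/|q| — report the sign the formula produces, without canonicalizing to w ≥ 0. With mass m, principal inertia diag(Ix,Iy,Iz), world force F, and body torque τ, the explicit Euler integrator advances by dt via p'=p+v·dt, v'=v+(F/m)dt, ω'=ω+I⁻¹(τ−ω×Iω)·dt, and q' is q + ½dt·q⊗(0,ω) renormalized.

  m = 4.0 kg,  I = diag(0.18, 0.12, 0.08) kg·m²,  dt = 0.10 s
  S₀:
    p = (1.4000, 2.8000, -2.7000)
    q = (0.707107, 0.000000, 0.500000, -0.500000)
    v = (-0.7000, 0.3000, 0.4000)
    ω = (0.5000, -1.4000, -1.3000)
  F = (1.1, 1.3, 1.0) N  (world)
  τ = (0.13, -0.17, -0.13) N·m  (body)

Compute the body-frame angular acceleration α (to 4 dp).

gyro term ω×Iω = (-0.0728, -0.0650, 0.0420)
α = I⁻¹(τ − ω×Iω) = (1.1267, -0.8750, -2.1500)

α = (1.1267, -0.8750, -2.1500)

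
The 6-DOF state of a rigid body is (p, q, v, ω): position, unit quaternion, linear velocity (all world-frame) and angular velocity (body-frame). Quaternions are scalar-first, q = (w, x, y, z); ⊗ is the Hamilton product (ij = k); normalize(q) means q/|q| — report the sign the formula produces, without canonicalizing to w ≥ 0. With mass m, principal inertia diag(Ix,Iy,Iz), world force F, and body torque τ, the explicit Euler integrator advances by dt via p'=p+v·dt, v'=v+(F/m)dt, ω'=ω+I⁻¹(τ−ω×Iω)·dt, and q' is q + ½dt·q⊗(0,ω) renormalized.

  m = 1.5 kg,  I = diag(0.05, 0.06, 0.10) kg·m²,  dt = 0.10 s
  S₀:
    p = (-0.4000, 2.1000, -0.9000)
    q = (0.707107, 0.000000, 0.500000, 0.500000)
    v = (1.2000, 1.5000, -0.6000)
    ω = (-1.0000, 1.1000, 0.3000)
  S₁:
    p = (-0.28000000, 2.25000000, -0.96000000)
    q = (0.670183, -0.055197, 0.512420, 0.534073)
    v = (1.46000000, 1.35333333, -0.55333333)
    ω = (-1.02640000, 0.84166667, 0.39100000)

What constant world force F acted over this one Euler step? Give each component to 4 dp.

v₁ − v₀ = (0.26000000, -0.14666667, 0.04666667)
m·(v₁−v₀)/dt = (3.9000, -2.2000, 0.7000)

F = (3.9000, -2.2000, 0.7000)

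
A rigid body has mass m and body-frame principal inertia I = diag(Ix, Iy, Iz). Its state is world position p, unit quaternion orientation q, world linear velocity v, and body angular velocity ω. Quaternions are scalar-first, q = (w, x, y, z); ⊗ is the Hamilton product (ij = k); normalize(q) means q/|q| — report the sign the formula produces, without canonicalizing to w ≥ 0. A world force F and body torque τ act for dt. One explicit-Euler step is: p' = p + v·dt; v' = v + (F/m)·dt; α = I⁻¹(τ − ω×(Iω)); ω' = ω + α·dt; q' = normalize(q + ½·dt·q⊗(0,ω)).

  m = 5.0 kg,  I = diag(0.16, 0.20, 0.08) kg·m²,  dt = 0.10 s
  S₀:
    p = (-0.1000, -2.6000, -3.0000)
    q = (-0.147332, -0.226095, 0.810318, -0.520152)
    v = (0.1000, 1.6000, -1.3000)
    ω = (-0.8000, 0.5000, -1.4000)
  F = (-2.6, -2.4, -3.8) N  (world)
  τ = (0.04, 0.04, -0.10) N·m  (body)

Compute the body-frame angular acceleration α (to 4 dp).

α = (-0.2750, -0.2480, -1.0500)

ω×(Iω) gyroscopic = (0.0840, 0.0896, -0.0160)
(τ − ω×Iω)/I = (-0.2750, -0.2480, -1.0500)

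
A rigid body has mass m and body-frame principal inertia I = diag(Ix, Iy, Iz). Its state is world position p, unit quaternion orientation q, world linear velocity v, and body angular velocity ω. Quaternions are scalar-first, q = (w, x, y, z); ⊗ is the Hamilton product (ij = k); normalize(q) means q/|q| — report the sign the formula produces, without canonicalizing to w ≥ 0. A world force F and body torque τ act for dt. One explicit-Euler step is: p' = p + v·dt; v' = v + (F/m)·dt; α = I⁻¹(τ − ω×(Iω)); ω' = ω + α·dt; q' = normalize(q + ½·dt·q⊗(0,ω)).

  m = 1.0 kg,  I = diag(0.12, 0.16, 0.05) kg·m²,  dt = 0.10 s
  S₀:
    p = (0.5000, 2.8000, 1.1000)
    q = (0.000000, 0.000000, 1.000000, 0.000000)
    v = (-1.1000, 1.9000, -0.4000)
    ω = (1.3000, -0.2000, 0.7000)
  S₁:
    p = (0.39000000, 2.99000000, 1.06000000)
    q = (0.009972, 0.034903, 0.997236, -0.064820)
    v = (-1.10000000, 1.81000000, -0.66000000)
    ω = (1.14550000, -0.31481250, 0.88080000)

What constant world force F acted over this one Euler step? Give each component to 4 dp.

v₁ − v₀ = (0.00000000, -0.09000000, -0.26000000)
applied force F = (0.0000, -0.9000, -2.6000)

F = (0.0000, -0.9000, -2.6000)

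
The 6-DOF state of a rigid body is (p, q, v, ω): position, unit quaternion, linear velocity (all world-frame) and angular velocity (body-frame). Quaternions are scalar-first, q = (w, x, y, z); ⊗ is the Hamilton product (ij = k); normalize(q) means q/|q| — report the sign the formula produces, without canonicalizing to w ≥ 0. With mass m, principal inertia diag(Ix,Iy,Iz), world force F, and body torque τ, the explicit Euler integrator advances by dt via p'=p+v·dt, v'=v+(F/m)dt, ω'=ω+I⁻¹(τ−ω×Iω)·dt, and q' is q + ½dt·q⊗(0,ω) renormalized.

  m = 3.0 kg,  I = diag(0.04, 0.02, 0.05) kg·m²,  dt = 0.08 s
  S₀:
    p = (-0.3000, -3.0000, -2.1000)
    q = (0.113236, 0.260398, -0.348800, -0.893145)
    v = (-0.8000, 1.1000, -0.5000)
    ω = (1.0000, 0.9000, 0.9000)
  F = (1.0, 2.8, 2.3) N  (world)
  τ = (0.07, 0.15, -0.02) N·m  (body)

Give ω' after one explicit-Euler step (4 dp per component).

precession coupling ω×(Iω) = (0.0243, -0.0090, -0.0180)
α = I⁻¹(τ − ω×Iω) = (1.1425, 7.9500, -0.0400)
ω' = ω + α·dt = (1.0914, 1.5360, 0.8968)

ω' = (1.0914, 1.5360, 0.8968)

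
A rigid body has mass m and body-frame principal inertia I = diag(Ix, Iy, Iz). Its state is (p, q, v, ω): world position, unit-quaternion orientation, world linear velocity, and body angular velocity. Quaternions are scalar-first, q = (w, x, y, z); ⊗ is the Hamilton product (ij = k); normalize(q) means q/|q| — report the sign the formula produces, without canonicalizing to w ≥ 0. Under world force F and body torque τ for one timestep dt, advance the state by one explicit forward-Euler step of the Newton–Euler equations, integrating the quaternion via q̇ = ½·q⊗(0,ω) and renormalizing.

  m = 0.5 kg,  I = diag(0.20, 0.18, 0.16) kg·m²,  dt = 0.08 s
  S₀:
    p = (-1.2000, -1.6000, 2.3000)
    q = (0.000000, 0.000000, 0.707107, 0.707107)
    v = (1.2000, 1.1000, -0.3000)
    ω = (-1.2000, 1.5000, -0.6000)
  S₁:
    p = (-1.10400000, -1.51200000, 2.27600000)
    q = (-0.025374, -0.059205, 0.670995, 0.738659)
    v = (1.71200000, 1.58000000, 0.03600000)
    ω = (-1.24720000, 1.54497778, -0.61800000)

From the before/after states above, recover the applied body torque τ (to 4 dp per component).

ω₁ − ω₀ = (-0.04720000, 0.04497778, -0.01800000)
precession coupling = (0.0180, 0.0288, 0.0360)
τ = I·(Δω/dt) + ω₀×(Iω₀) = (-0.1000, 0.1300, 0.0000)

τ = (-0.1000, 0.1300, 0.0000)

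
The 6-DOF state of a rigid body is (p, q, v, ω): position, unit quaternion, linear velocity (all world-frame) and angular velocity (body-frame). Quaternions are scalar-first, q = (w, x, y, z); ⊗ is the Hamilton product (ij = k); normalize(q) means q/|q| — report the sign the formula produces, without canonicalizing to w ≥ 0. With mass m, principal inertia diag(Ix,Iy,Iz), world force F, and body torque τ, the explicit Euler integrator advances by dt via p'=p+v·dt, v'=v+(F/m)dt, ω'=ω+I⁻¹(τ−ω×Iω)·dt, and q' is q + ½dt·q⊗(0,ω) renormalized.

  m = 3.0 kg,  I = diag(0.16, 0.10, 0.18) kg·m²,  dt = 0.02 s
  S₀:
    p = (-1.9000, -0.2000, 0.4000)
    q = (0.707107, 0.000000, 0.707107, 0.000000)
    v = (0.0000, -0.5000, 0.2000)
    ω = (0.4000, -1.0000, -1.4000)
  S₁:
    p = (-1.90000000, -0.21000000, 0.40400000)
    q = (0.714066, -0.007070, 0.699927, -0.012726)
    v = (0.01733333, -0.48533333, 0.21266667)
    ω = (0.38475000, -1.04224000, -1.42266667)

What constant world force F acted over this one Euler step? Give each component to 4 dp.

velocity change Δv = (0.01733333, 0.01466667, 0.01266667)
F = m·Δv/dt = (2.6000, 2.2000, 1.9000)

F = (2.6000, 2.2000, 1.9000)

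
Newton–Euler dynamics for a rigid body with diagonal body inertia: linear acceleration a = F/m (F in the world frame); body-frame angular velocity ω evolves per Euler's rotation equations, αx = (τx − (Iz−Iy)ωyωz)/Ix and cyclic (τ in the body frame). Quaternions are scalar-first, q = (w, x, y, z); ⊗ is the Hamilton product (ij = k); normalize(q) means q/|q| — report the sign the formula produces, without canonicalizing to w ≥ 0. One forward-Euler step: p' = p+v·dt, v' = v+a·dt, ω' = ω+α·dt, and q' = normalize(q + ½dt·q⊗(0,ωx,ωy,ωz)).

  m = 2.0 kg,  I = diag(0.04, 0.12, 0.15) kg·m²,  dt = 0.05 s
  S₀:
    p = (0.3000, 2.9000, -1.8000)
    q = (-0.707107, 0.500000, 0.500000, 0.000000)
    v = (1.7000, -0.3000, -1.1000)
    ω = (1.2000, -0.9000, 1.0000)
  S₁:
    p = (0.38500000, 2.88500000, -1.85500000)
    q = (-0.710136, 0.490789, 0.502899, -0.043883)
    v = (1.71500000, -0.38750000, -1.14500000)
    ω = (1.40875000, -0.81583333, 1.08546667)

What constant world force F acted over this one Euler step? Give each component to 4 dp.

F = (0.6000, -3.5000, -1.8000)

velocity change Δv = (0.01500000, -0.08750000, -0.04500000)
applied force F = (0.6000, -3.5000, -1.8000)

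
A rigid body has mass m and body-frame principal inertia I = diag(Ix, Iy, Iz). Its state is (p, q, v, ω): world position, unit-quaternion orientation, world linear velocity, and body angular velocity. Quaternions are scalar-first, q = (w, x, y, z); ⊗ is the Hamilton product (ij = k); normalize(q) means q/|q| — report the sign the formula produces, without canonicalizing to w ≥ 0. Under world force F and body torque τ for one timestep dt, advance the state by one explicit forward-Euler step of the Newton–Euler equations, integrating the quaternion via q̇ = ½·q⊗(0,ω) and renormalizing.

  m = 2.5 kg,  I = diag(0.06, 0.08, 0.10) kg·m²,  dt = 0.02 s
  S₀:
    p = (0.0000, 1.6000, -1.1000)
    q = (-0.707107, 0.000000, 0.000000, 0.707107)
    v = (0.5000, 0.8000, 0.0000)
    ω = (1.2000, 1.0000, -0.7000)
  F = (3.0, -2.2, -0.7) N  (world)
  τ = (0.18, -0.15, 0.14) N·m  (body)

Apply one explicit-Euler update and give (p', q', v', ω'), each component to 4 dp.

ω×(Iω) gyroscopic = (-0.0140, 0.0336, 0.0240)
α = I⁻¹(τ − ω×Iω) = (3.2333, -2.2950, 1.1600)
ω' = ω + α·dt = (1.2647, 0.9541, -0.6768)
2q̇ = q⊗(0,ω) = (0.4949749, -1.5556354, 0.1414214, 0.4949749)
updated quaternion q' = (-0.7021, -0.0156, 0.0014, 0.7120)
linear accel F/m = (1.2000, -0.8800, -0.2800)
new position p' = (0.0100, 1.6160, -1.1000)
v' = v + a·dt = (0.5240, 0.7824, -0.0056)

p' = (0.0100, 1.6160, -1.1000)
q' = (-0.7021, -0.0156, 0.0014, 0.7120)
v' = (0.5240, 0.7824, -0.0056)
ω' = (1.2647, 0.9541, -0.6768)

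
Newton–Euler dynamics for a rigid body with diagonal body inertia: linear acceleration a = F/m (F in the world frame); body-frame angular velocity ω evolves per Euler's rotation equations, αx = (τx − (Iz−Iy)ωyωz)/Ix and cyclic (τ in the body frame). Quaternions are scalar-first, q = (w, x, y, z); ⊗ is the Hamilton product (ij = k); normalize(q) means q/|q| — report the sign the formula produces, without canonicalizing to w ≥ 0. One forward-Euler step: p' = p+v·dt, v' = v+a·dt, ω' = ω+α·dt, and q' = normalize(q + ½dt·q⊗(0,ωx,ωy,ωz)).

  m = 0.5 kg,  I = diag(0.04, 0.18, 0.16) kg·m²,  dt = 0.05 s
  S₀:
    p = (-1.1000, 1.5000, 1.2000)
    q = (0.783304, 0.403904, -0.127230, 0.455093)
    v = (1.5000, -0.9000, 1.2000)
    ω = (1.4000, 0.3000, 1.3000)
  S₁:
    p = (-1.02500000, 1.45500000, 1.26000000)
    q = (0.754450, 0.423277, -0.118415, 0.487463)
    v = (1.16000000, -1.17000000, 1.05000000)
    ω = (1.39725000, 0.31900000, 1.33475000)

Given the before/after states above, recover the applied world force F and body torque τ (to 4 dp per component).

Δv = v₁−v₀ = (-0.34000000, -0.27000000, -0.15000000)
applied force F = (-3.4000, -2.7000, -1.5000)
rate change Δω = (-0.00275000, 0.01900000, 0.03475000)
τ = I·(Δω/dt) + ω₀×(Iω₀) = (-0.0100, -0.1500, 0.1700)

F = (-3.4000, -2.7000, -1.5000)
τ = (-0.0100, -0.1500, 0.1700)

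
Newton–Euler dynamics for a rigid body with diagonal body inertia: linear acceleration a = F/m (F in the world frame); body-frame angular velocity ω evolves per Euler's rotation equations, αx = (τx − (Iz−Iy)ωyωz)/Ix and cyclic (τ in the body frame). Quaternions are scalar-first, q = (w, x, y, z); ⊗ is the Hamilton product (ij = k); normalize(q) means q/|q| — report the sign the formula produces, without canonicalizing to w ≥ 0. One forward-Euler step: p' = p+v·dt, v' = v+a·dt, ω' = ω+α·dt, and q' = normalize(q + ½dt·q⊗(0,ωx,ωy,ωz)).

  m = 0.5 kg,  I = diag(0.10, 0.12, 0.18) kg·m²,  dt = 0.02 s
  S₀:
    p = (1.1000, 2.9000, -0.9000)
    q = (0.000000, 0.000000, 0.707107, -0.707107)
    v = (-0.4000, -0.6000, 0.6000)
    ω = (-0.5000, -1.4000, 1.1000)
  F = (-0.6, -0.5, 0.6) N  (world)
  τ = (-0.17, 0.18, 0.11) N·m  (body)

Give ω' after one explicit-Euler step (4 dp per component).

(τ − ω×Iω)/I = (-0.7760, 1.1333, 0.5333)
ω + α·dt = (-0.5155, -1.3773, 1.1107)

ω' = (-0.5155, -1.3773, 1.1107)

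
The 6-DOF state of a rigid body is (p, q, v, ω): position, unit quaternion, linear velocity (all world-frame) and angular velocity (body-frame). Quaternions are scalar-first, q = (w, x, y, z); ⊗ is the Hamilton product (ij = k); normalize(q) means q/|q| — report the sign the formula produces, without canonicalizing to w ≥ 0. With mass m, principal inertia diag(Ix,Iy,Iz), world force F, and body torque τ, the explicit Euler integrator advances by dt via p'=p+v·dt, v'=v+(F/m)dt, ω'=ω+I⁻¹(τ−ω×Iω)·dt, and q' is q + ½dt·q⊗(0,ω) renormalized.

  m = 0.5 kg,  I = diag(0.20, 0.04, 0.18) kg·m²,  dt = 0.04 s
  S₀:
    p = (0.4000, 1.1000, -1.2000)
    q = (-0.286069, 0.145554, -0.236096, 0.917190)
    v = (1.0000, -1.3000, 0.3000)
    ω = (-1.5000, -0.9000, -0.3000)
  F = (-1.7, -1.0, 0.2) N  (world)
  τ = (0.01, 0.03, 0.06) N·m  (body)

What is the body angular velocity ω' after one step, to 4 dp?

(τ − ω×Iω)/I = (-0.1390, 0.5250, 1.5333)
ω' = ω + α·dt = (-1.5056, -0.8790, -0.2387)

ω' = (-1.5056, -0.8790, -0.2387)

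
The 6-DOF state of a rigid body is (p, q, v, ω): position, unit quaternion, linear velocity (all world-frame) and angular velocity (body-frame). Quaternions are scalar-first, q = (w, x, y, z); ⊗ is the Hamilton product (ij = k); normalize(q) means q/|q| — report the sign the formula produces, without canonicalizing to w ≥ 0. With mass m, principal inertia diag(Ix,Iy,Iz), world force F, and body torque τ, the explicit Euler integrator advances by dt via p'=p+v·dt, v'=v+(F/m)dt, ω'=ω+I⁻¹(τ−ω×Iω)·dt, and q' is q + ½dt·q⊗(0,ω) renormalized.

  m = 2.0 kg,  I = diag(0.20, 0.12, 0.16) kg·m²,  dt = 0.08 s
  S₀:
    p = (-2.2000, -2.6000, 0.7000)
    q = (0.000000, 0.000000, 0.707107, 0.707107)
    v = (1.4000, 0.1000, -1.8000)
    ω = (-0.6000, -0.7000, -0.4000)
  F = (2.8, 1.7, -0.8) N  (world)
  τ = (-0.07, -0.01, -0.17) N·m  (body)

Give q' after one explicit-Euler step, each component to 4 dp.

q' = (0.0311, 0.0085, 0.6896, 0.7235)

2q̇ = q⊗(0,ω) = (0.7778177, 0.2121321, -0.4242642, 0.4242642)
q' = normalize(q + ½dt·q⊗(0,ω)) = (0.0311, 0.0085, 0.6896, 0.7235)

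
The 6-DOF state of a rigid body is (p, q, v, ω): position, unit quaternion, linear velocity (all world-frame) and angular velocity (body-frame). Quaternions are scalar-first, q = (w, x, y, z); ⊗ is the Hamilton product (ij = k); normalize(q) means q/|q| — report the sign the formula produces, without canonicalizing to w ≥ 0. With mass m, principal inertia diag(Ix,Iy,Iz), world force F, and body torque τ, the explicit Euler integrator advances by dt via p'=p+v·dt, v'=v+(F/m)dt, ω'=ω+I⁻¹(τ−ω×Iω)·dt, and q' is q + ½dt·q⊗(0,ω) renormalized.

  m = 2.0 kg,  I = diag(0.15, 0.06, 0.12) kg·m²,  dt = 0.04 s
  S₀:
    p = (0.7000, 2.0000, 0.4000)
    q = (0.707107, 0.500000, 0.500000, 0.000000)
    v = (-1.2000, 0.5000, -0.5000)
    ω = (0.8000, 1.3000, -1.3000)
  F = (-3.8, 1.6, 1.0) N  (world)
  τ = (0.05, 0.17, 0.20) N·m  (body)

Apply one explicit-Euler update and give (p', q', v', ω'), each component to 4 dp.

linear accel F/m = (-1.9000, 0.8000, 0.5000)
p' = p + v·dt = (0.6520, 2.0200, 0.3800)
v + (F/m)dt = (-1.2760, 0.5320, -0.4800)
angular accel α = (1.0093, 3.3533, 2.4467)
new body rate ω' = (0.8404, 1.4341, -1.2021)
Hamilton product q⊗(0,ω) = (-1.0500000, -0.0843144, 1.5692391, -0.6692391)
q' = normalize(q + ½dt·q⊗(0,ω)) = (0.6856, 0.4979, 0.5310, -0.0134)

p' = (0.6520, 2.0200, 0.3800)
q' = (0.6856, 0.4979, 0.5310, -0.0134)
v' = (-1.2760, 0.5320, -0.4800)
ω' = (0.8404, 1.4341, -1.2021)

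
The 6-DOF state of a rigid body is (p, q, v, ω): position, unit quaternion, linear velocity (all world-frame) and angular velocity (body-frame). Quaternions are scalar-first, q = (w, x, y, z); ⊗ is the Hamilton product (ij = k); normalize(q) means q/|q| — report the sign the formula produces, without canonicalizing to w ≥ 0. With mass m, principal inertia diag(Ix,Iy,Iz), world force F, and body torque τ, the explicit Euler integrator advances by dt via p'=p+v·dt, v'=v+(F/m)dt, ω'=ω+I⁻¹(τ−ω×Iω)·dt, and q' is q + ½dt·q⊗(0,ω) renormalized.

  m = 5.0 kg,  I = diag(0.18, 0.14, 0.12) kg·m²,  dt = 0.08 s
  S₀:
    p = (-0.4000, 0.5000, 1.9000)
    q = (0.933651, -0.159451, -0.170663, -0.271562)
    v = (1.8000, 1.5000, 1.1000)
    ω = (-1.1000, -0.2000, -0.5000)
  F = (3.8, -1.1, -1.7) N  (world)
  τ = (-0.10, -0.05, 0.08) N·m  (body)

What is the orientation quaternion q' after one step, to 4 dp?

Hamilton product q⊗(0,ω) = (-0.3453097, -0.9959970, 0.0322625, -0.6226646)
updated quaternion q' = (0.9187, -0.1991, -0.1692, -0.2961)

q' = (0.9187, -0.1991, -0.1692, -0.2961)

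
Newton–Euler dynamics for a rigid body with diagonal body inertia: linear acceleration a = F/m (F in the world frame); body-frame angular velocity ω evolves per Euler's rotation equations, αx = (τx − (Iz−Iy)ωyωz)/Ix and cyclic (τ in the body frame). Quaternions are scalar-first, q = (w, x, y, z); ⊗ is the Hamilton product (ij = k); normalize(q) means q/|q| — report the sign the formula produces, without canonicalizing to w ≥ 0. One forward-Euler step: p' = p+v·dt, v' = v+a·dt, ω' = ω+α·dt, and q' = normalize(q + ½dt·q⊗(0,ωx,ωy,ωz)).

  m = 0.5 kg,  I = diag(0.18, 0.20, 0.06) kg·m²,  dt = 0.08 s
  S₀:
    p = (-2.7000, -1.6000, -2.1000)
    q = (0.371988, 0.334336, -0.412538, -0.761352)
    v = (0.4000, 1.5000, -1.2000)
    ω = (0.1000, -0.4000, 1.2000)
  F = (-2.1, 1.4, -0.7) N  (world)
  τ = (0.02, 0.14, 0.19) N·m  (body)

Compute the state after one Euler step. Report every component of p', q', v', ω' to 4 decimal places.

p' = (-2.6680, -1.4800, -2.1960)
q' = (0.4001, 0.3034, -0.4370, -0.7462)
v' = (0.0640, 1.7240, -1.3120)
ω' = (0.0790, -0.3498, 1.4544)

a = (-4.2000, 2.8000, -1.4000)
p + v·dt = (-2.6680, -1.4800, -2.1960)
new velocity v' = (0.0640, 1.7240, -1.3120)
gyro term ω×Iω = (0.0672, 0.0144, -0.0008)
α = I⁻¹(τ − ω×Iω) = (-0.2622, 0.6280, 3.1800)
ω + α·dt = (0.0790, -0.3498, 1.4544)
2q̇ = q⊗(0,ω) = (0.7151736, -0.7623876, -0.6261336, 0.3539050)
q' = normalize(q + ½dt·q⊗(0,ω)) = (0.4001, 0.3034, -0.4370, -0.7462)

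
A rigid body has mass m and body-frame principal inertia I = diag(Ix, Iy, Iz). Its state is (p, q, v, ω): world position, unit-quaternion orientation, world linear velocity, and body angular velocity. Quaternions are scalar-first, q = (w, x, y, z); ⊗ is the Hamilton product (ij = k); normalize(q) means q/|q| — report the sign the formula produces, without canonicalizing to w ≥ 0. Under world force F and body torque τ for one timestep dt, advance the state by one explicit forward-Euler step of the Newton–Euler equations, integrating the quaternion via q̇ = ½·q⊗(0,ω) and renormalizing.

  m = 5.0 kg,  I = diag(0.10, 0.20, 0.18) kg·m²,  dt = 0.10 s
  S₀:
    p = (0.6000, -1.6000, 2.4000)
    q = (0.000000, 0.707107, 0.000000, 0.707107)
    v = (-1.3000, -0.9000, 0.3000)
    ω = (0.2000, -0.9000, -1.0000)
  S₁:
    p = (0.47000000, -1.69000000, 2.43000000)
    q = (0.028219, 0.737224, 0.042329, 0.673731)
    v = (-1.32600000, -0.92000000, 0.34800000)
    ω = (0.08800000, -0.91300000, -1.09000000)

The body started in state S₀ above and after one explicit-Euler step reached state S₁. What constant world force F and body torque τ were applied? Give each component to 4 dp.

F = (-1.3000, -1.0000, 2.4000)
τ = (-0.1300, -0.0100, -0.1800)

velocity change Δv = (-0.02600000, -0.02000000, 0.04800000)
m·(v₁−v₀)/dt = (-1.3000, -1.0000, 2.4000)
rate change Δω = (-0.11200000, -0.01300000, -0.09000000)
gyro term ω₀×Iω₀ = (-0.0180, 0.0160, -0.0180)
τ = I·(Δω/dt) + ω₀×(Iω₀) = (-0.1300, -0.0100, -0.1800)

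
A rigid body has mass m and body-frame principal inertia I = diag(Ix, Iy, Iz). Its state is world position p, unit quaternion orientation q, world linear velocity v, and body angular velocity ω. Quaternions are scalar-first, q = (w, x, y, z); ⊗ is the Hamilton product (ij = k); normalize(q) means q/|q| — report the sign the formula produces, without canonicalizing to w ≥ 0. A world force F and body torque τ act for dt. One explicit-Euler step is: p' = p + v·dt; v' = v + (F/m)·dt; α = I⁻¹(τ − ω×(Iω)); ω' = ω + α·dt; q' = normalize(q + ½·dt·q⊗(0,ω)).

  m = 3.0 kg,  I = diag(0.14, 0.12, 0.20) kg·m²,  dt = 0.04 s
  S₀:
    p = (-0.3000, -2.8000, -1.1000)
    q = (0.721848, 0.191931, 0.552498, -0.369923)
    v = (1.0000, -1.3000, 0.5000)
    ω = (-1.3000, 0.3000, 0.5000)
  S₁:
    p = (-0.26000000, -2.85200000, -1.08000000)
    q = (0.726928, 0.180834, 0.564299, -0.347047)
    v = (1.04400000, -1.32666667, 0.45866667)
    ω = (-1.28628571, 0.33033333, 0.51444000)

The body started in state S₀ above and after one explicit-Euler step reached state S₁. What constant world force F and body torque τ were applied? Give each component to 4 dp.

ω₁ − ω₀ = (0.01371429, 0.03033333, 0.01444000)
precession coupling = (0.0120, 0.0390, 0.0078)
I·α + gyro = (0.0600, 0.1300, 0.0800)
v₁ − v₀ = (0.04400000, -0.02666667, -0.04133333)
F = m·Δv/dt = (3.3000, -2.0000, -3.1000)

F = (3.3000, -2.0000, -3.1000)
τ = (0.0600, 0.1300, 0.0800)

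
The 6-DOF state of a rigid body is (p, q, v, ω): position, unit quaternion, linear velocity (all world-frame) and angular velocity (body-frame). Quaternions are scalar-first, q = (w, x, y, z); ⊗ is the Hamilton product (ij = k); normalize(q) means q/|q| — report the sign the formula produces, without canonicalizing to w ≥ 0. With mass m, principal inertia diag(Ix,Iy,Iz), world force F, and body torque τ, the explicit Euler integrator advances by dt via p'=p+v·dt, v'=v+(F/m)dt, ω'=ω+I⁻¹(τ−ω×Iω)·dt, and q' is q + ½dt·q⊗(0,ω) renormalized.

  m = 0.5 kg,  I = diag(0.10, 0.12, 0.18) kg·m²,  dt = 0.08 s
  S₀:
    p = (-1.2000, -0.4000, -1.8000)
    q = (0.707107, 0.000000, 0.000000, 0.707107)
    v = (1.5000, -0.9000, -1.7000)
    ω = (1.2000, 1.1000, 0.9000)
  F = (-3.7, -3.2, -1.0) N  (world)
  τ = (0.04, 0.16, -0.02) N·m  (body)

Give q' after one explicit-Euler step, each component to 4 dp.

2q̇ = q⊗(0,ω) = (-0.6363963, 0.0707107, 1.6263461, 0.6363963)
q' = normalize(q + ½dt·q⊗(0,ω)) = (0.6798, 0.0028, 0.0649, 0.7305)

q' = (0.6798, 0.0028, 0.0649, 0.7305)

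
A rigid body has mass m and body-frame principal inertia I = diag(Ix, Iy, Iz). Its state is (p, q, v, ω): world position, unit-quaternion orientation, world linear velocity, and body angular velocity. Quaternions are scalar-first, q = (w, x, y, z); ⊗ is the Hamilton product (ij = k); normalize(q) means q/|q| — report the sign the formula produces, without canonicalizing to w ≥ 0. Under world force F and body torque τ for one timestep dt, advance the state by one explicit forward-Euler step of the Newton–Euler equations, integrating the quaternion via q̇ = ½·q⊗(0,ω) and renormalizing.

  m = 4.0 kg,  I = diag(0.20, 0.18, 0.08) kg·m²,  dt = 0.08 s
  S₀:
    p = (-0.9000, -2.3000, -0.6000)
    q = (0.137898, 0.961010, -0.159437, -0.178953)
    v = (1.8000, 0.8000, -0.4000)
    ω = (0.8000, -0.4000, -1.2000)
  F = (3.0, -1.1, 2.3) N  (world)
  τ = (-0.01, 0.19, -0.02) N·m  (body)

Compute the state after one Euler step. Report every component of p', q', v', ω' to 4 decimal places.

a = F/m = (0.7500, -0.2750, 0.5750)
p' = p + v·dt = (-0.7560, -2.2360, -0.6320)
v + (F/m)dt = (1.8600, 0.7780, -0.3540)
α = I⁻¹(τ − ω×Iω) = (0.1900, 1.6956, -0.3300)
new body rate ω' = (0.8152, -0.2644, -1.2264)
2q̇ = q⊗(0,ω) = (-1.0473264, 0.2300616, 0.9548904, -0.4223320)
q' = normalize(q + ½dt·q⊗(0,ω)) = (0.0958, 0.9685, -0.1210, -0.1955)

p' = (-0.7560, -2.2360, -0.6320)
q' = (0.0958, 0.9685, -0.1210, -0.1955)
v' = (1.8600, 0.7780, -0.3540)
ω' = (0.8152, -0.2644, -1.2264)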